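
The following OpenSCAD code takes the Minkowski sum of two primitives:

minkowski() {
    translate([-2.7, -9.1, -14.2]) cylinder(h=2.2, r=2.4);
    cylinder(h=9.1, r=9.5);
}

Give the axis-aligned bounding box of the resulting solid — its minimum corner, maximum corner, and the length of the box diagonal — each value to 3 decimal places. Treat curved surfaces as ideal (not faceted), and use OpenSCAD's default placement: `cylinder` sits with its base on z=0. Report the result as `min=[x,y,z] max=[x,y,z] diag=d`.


A = translate([-2.7, -9.1, -14.2]) cylinder(h=2.2, r=2.4) → bbox [-5.1,-11.5,-14.2] .. [-0.3,-6.7,-12]
B = cylinder(h=9.1, r=9.5) → bbox [-9.5,-9.5,0] .. [9.5,9.5,9.1]
lo = A.lo+B.lo = [-5.1-9.5, -11.5-9.5, -14.2+0] = [-14.600,-21.000,-14.200]
hi = A.hi+B.hi = [-0.3+9.5, -6.7+9.5, -12+9.1] = [9.200,2.800,-2.900]
diag = √(23.8²+23.8²+11.3²) = √1260.57 = 35.505

min=[-14.600,-21.000,-14.200] max=[9.200,2.800,-2.900] diag=35.505


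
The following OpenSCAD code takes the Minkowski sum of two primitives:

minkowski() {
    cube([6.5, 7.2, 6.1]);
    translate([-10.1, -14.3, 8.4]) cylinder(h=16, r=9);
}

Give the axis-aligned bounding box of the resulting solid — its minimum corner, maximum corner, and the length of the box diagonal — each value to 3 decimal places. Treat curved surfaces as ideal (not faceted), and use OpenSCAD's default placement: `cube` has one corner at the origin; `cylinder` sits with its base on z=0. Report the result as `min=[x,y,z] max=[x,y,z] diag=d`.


A = translate([-10.1, -14.3, 8.4]) cylinder(h=16, r=9) → bbox [-19.1,-23.3,8.4] .. [-1.1,-5.3,24.4]
B = cube([6.5, 7.2, 6.1]) → bbox [0,0,0] .. [6.5,7.2,6.1]
lo = A.lo+B.lo = [-19.1+0, -23.3+0, 8.4+0] = [-19.100,-23.300,8.400]
hi = A.hi+B.hi = [-1.1+6.5, -5.3+7.2, 24.4+6.1] = [5.400,1.900,30.500]
diag = √(24.5²+25.2²+22.1²) = √1723.7 = 41.517

min=[-19.100,-23.300,8.400] max=[5.400,1.900,30.500] diag=41.517


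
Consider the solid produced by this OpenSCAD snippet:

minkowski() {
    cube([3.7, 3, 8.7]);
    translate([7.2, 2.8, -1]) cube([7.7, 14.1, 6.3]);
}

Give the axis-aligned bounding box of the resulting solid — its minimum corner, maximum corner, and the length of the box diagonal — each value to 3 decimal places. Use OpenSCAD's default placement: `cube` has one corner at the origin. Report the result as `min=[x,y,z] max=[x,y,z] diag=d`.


A = translate([7.2, 2.8, -1]) cube([7.7, 14.1, 6.3]) → bbox [7.2,2.8,-1] .. [14.9,16.9,5.3]
B = cube([3.7, 3, 8.7]) → bbox [0,0,0] .. [3.7,3,8.7]
lo = A.lo+B.lo = [7.2+0, 2.8+0, -1+0] = [7.200,2.800,-1.000]
hi = A.hi+B.hi = [14.9+3.7, 16.9+3, 5.3+8.7] = [18.600,19.900,14.000]
diag = √(11.4²+17.1²+15²) = √647.37 = 25.443

min=[7.200,2.800,-1.000] max=[18.600,19.900,14.000] diag=25.443


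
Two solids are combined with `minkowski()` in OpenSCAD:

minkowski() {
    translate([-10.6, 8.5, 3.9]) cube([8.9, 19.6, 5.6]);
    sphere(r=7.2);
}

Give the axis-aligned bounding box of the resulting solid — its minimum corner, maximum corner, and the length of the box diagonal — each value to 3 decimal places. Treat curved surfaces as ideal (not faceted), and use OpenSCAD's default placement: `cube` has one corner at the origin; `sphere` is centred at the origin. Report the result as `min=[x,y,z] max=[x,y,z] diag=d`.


min=[-17.800,1.300,-3.300] max=[5.500,35.300,16.700] diag=45.814

A = translate([-10.6, 8.5, 3.9]) cube([8.9, 19.6, 5.6]) → bbox [-10.6,8.5,3.9] .. [-1.7,28.1,9.5]
B = sphere(r=7.2) → bbox [-7.2,-7.2,-7.2] .. [7.2,7.2,7.2]
lo = A.lo+B.lo = [-10.6-7.2, 8.5-7.2, 3.9-7.2] = [-17.800,1.300,-3.300]
hi = A.hi+B.hi = [-1.7+7.2, 28.1+7.2, 9.5+7.2] = [5.500,35.300,16.700]
diag = √(23.3²+34²+20²) = √2098.89 = 45.814


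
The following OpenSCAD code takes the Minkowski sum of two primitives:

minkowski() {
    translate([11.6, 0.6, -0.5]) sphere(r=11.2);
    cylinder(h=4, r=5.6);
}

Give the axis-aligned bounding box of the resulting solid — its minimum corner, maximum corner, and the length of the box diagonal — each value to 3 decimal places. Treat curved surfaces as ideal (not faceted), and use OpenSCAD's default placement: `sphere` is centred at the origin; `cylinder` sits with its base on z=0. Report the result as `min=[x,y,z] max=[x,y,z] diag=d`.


A = translate([11.6, 0.6, -0.5]) sphere(r=11.2) → bbox [0.4,-10.6,-11.7] .. [22.8,11.8,10.7]
B = cylinder(h=4, r=5.6) → bbox [-5.6,-5.6,0] .. [5.6,5.6,4]
lo = A.lo+B.lo = [0.4-5.6, -10.6-5.6, -11.7+0] = [-5.200,-16.200,-11.700]
hi = A.hi+B.hi = [22.8+5.6, 11.8+5.6, 10.7+4] = [28.400,17.400,14.700]
diag = √(33.6²+33.6²+26.4²) = √2954.88 = 54.359

min=[-5.200,-16.200,-11.700] max=[28.400,17.400,14.700] diag=54.359


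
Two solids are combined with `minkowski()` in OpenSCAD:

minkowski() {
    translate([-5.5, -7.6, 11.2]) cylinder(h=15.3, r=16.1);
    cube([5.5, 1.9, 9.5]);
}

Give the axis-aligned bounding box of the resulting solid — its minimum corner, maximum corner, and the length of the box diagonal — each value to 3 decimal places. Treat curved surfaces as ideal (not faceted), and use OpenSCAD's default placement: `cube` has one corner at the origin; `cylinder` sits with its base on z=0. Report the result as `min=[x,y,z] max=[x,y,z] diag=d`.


A = translate([-5.5, -7.6, 11.2]) cylinder(h=15.3, r=16.1) → bbox [-21.6,-23.7,11.2] .. [10.6,8.5,26.5]
B = cube([5.5, 1.9, 9.5]) → bbox [0,0,0] .. [5.5,1.9,9.5]
lo = A.lo+B.lo = [-21.6+0, -23.7+0, 11.2+0] = [-21.600,-23.700,11.200]
hi = A.hi+B.hi = [10.6+5.5, 8.5+1.9, 26.5+9.5] = [16.100,10.400,36.000]
diag = √(37.7²+34.1²+24.8²) = √3199.14 = 56.561

min=[-21.600,-23.700,11.200] max=[16.100,10.400,36.000] diag=56.561


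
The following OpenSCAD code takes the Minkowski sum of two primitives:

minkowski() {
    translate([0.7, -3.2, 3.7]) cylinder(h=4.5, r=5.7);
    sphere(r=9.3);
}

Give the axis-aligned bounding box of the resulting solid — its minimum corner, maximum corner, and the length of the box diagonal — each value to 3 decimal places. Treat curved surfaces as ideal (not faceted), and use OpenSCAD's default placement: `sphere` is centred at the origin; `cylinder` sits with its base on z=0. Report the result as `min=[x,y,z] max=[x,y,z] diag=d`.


min=[-14.300,-18.200,-5.600] max=[15.700,11.800,17.500] diag=48.307

A = translate([0.7, -3.2, 3.7]) cylinder(h=4.5, r=5.7) → bbox [-5,-8.9,3.7] .. [6.4,2.5,8.2]
B = sphere(r=9.3) → bbox [-9.3,-9.3,-9.3] .. [9.3,9.3,9.3]
lo = A.lo+B.lo = [-5-9.3, -8.9-9.3, 3.7-9.3] = [-14.300,-18.200,-5.600]
hi = A.hi+B.hi = [6.4+9.3, 2.5+9.3, 8.2+9.3] = [15.700,11.800,17.500]
diag = √(30²+30²+23.1²) = √2333.61 = 48.307


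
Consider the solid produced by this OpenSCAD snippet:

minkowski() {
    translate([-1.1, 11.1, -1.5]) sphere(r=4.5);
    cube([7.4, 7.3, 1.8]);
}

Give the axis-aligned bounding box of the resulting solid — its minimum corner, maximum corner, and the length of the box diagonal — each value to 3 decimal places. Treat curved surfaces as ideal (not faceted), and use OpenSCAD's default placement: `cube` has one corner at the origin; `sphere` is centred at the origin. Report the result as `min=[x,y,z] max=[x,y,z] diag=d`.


A = translate([-1.1, 11.1, -1.5]) sphere(r=4.5) → bbox [-5.6,6.6,-6] .. [3.4,15.6,3]
B = cube([7.4, 7.3, 1.8]) → bbox [0,0,0] .. [7.4,7.3,1.8]
lo = A.lo+B.lo = [-5.6+0, 6.6+0, -6+0] = [-5.600,6.600,-6.000]
hi = A.hi+B.hi = [3.4+7.4, 15.6+7.3, 3+1.8] = [10.800,22.900,4.800]
diag = √(16.4²+16.3²+10.8²) = √651.29 = 25.520

min=[-5.600,6.600,-6.000] max=[10.800,22.900,4.800] diag=25.520


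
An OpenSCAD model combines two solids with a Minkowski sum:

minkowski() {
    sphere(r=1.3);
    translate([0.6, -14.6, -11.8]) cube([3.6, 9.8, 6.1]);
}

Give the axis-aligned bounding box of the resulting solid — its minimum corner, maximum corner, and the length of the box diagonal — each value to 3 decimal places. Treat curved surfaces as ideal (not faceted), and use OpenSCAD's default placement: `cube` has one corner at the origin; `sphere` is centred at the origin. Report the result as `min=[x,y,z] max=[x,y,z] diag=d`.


A = translate([0.6, -14.6, -11.8]) cube([3.6, 9.8, 6.1]) → bbox [0.6,-14.6,-11.8] .. [4.2,-4.8,-5.7]
B = sphere(r=1.3) → bbox [-1.3,-1.3,-1.3] .. [1.3,1.3,1.3]
lo = A.lo+B.lo = [0.6-1.3, -14.6-1.3, -11.8-1.3] = [-0.700,-15.900,-13.100]
hi = A.hi+B.hi = [4.2+1.3, -4.8+1.3, -5.7+1.3] = [5.500,-3.500,-4.400]
diag = √(6.2²+12.4²+8.7²) = √267.89 = 16.367

min=[-0.700,-15.900,-13.100] max=[5.500,-3.500,-4.400] diag=16.367


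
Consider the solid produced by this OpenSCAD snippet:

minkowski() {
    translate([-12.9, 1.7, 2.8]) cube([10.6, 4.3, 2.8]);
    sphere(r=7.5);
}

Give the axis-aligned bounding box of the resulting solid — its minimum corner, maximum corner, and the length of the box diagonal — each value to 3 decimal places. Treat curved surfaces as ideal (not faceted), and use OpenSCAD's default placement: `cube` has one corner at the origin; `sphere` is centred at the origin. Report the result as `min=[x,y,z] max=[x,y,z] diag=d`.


min=[-20.400,-5.800,-4.700] max=[5.200,13.500,13.100] diag=36.670

A = translate([-12.9, 1.7, 2.8]) cube([10.6, 4.3, 2.8]) → bbox [-12.9,1.7,2.8] .. [-2.3,6,5.6]
B = sphere(r=7.5) → bbox [-7.5,-7.5,-7.5] .. [7.5,7.5,7.5]
lo = A.lo+B.lo = [-12.9-7.5, 1.7-7.5, 2.8-7.5] = [-20.400,-5.800,-4.700]
hi = A.hi+B.hi = [-2.3+7.5, 6+7.5, 5.6+7.5] = [5.200,13.500,13.100]
diag = √(25.6²+19.3²+17.8²) = √1344.69 = 36.670


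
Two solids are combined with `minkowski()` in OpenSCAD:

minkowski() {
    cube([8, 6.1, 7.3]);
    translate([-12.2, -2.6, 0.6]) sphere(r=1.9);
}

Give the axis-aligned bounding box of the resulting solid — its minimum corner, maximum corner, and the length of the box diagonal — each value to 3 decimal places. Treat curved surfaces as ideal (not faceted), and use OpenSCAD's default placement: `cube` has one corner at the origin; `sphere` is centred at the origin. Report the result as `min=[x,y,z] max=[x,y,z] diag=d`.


A = translate([-12.2, -2.6, 0.6]) sphere(r=1.9) → bbox [-14.1,-4.5,-1.3] .. [-10.3,-0.7,2.5]
B = cube([8, 6.1, 7.3]) → bbox [0,0,0] .. [8,6.1,7.3]
lo = A.lo+B.lo = [-14.1+0, -4.5+0, -1.3+0] = [-14.100,-4.500,-1.300]
hi = A.hi+B.hi = [-10.3+8, -0.7+6.1, 2.5+7.3] = [-2.300,5.400,9.800]
diag = √(11.8²+9.9²+11.1²) = √360.46 = 18.986

min=[-14.100,-4.500,-1.300] max=[-2.300,5.400,9.800] diag=18.986


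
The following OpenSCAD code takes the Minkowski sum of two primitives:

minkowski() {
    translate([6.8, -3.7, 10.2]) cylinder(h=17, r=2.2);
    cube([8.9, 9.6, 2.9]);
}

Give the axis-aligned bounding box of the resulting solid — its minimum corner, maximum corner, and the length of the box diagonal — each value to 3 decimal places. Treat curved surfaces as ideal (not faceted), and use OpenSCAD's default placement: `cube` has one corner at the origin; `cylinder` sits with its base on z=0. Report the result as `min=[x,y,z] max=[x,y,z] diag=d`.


A = translate([6.8, -3.7, 10.2]) cylinder(h=17, r=2.2) → bbox [4.6,-5.9,10.2] .. [9,-1.5,27.2]
B = cube([8.9, 9.6, 2.9]) → bbox [0,0,0] .. [8.9,9.6,2.9]
lo = A.lo+B.lo = [4.6+0, -5.9+0, 10.2+0] = [4.600,-5.900,10.200]
hi = A.hi+B.hi = [9+8.9, -1.5+9.6, 27.2+2.9] = [17.900,8.100,30.100]
diag = √(13.3²+14²+19.9²) = √768.9 = 27.729

min=[4.600,-5.900,10.200] max=[17.900,8.100,30.100] diag=27.729


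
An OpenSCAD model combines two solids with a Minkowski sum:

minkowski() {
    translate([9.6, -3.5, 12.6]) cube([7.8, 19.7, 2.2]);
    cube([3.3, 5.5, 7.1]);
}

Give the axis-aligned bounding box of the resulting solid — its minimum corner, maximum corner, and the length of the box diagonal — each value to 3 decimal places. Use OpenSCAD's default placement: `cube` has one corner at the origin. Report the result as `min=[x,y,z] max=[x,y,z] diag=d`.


A = translate([9.6, -3.5, 12.6]) cube([7.8, 19.7, 2.2]) → bbox [9.6,-3.5,12.6] .. [17.4,16.2,14.8]
B = cube([3.3, 5.5, 7.1]) → bbox [0,0,0] .. [3.3,5.5,7.1]
lo = A.lo+B.lo = [9.6+0, -3.5+0, 12.6+0] = [9.600,-3.500,12.600]
hi = A.hi+B.hi = [17.4+3.3, 16.2+5.5, 14.8+7.1] = [20.700,21.700,21.900]
diag = √(11.1²+25.2²+9.3²) = √844.74 = 29.064

min=[9.600,-3.500,12.600] max=[20.700,21.700,21.900] diag=29.064


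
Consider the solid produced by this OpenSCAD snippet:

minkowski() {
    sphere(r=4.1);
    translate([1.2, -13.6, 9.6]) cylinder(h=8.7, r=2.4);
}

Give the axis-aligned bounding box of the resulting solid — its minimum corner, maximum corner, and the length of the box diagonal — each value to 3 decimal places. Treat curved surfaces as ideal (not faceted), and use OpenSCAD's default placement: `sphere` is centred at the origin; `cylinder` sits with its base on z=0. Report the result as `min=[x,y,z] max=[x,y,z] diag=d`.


min=[-5.300,-20.100,5.500] max=[7.700,-7.100,22.400] diag=24.972

A = translate([1.2, -13.6, 9.6]) cylinder(h=8.7, r=2.4) → bbox [-1.2,-16,9.6] .. [3.6,-11.2,18.3]
B = sphere(r=4.1) → bbox [-4.1,-4.1,-4.1] .. [4.1,4.1,4.1]
lo = A.lo+B.lo = [-1.2-4.1, -16-4.1, 9.6-4.1] = [-5.300,-20.100,5.500]
hi = A.hi+B.hi = [3.6+4.1, -11.2+4.1, 18.3+4.1] = [7.700,-7.100,22.400]
diag = √(13²+13²+16.9²) = √623.61 = 24.972


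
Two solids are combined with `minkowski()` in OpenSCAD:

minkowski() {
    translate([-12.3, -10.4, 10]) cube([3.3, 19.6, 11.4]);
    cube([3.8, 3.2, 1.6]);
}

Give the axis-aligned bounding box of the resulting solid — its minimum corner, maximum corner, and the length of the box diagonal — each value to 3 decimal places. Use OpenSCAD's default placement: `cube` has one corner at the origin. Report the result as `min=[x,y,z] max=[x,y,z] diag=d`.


min=[-12.300,-10.400,10.000] max=[-5.200,12.400,23.000] diag=27.189

A = translate([-12.3, -10.4, 10]) cube([3.3, 19.6, 11.4]) → bbox [-12.3,-10.4,10] .. [-9,9.2,21.4]
B = cube([3.8, 3.2, 1.6]) → bbox [0,0,0] .. [3.8,3.2,1.6]
lo = A.lo+B.lo = [-12.3+0, -10.4+0, 10+0] = [-12.300,-10.400,10.000]
hi = A.hi+B.hi = [-9+3.8, 9.2+3.2, 21.4+1.6] = [-5.200,12.400,23.000]
diag = √(7.1²+22.8²+13²) = √739.25 = 27.189


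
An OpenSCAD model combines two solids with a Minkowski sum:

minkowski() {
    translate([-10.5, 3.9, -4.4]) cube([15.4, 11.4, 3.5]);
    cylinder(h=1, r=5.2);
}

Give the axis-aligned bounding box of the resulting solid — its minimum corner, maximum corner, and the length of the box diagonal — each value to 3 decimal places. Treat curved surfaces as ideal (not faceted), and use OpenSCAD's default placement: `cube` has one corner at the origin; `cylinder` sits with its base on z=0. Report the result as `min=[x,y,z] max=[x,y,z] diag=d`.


A = translate([-10.5, 3.9, -4.4]) cube([15.4, 11.4, 3.5]) → bbox [-10.5,3.9,-4.4] .. [4.9,15.3,-0.9]
B = cylinder(h=1, r=5.2) → bbox [-5.2,-5.2,0] .. [5.2,5.2,1]
lo = A.lo+B.lo = [-10.5-5.2, 3.9-5.2, -4.4+0] = [-15.700,-1.300,-4.400]
hi = A.hi+B.hi = [4.9+5.2, 15.3+5.2, -0.9+1] = [10.100,20.500,0.100]
diag = √(25.8²+21.8²+4.5²) = √1161.13 = 34.075

min=[-15.700,-1.300,-4.400] max=[10.100,20.500,0.100] diag=34.075


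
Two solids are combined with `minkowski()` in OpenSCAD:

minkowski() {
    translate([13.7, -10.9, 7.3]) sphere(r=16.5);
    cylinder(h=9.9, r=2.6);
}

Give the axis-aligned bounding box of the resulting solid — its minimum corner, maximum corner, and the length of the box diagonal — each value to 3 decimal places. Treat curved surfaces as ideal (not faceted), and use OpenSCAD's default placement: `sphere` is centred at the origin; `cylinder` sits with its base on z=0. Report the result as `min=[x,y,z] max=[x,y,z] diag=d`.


min=[-5.400,-30.000,-9.200] max=[32.800,8.200,33.700] diag=68.985

A = translate([13.7, -10.9, 7.3]) sphere(r=16.5) → bbox [-2.8,-27.4,-9.2] .. [30.2,5.6,23.8]
B = cylinder(h=9.9, r=2.6) → bbox [-2.6,-2.6,0] .. [2.6,2.6,9.9]
lo = A.lo+B.lo = [-2.8-2.6, -27.4-2.6, -9.2+0] = [-5.400,-30.000,-9.200]
hi = A.hi+B.hi = [30.2+2.6, 5.6+2.6, 23.8+9.9] = [32.800,8.200,33.700]
diag = √(38.2²+38.2²+42.9²) = √4758.89 = 68.985


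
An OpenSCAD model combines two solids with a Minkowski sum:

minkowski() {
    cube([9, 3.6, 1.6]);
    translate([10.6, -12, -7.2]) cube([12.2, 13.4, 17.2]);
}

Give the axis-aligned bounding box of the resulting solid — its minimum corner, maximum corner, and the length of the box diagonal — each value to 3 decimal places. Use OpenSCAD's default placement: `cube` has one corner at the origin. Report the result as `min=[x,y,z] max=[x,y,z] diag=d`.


A = translate([10.6, -12, -7.2]) cube([12.2, 13.4, 17.2]) → bbox [10.6,-12,-7.2] .. [22.8,1.4,10]
B = cube([9, 3.6, 1.6]) → bbox [0,0,0] .. [9,3.6,1.6]
lo = A.lo+B.lo = [10.6+0, -12+0, -7.2+0] = [10.600,-12.000,-7.200]
hi = A.hi+B.hi = [22.8+9, 1.4+3.6, 10+1.6] = [31.800,5.000,11.600]
diag = √(21.2²+17²+18.8²) = √1091.88 = 33.044

min=[10.600,-12.000,-7.200] max=[31.800,5.000,11.600] diag=33.044


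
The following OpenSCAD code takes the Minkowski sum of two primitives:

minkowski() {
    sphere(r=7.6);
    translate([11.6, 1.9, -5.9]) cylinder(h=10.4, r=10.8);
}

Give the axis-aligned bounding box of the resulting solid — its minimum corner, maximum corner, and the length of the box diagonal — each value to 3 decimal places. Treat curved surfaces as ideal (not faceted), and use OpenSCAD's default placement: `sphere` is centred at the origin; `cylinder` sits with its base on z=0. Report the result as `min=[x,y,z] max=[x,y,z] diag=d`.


A = translate([11.6, 1.9, -5.9]) cylinder(h=10.4, r=10.8) → bbox [0.8,-8.9,-5.9] .. [22.4,12.7,4.5]
B = sphere(r=7.6) → bbox [-7.6,-7.6,-7.6] .. [7.6,7.6,7.6]
lo = A.lo+B.lo = [0.8-7.6, -8.9-7.6, -5.9-7.6] = [-6.800,-16.500,-13.500]
hi = A.hi+B.hi = [22.4+7.6, 12.7+7.6, 4.5+7.6] = [30.000,20.300,12.100]
diag = √(36.8²+36.8²+25.6²) = √3363.84 = 57.999

min=[-6.800,-16.500,-13.500] max=[30.000,20.300,12.100] diag=57.999


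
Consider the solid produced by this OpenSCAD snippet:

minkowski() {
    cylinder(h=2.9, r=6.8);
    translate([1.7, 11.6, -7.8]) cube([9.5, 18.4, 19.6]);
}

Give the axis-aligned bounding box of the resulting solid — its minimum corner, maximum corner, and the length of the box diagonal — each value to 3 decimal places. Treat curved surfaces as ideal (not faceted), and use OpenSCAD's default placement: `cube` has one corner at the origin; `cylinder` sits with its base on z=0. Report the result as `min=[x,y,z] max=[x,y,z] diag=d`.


A = translate([1.7, 11.6, -7.8]) cube([9.5, 18.4, 19.6]) → bbox [1.7,11.6,-7.8] .. [11.2,30,11.8]
B = cylinder(h=2.9, r=6.8) → bbox [-6.8,-6.8,0] .. [6.8,6.8,2.9]
lo = A.lo+B.lo = [1.7-6.8, 11.6-6.8, -7.8+0] = [-5.100,4.800,-7.800]
hi = A.hi+B.hi = [11.2+6.8, 30+6.8, 11.8+2.9] = [18.000,36.800,14.700]
diag = √(23.1²+32²+22.5²) = √2063.86 = 45.430

min=[-5.100,4.800,-7.800] max=[18.000,36.800,14.700] diag=45.430


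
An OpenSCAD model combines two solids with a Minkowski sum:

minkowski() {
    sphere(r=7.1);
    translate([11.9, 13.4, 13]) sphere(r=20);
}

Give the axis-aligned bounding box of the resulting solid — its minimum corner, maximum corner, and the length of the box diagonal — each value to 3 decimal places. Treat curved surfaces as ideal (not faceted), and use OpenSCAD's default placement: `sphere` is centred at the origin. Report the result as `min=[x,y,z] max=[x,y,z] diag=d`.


min=[-15.200,-13.700,-14.100] max=[39.000,40.500,40.100] diag=93.877

A = translate([11.9, 13.4, 13]) sphere(r=20) → bbox [-8.1,-6.6,-7] .. [31.9,33.4,33]
B = sphere(r=7.1) → bbox [-7.1,-7.1,-7.1] .. [7.1,7.1,7.1]
lo = A.lo+B.lo = [-8.1-7.1, -6.6-7.1, -7-7.1] = [-15.200,-13.700,-14.100]
hi = A.hi+B.hi = [31.9+7.1, 33.4+7.1, 33+7.1] = [39.000,40.500,40.100]
diag = √(54.2²+54.2²+54.2²) = √8812.92 = 93.877


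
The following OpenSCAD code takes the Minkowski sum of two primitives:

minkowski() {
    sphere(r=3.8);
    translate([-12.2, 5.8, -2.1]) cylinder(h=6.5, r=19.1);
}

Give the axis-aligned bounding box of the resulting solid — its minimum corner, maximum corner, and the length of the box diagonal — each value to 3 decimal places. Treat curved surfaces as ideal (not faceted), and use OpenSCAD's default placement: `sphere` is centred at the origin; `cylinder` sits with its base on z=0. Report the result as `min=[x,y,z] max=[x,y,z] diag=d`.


min=[-35.100,-17.100,-5.900] max=[10.700,28.700,8.200] diag=66.288

A = translate([-12.2, 5.8, -2.1]) cylinder(h=6.5, r=19.1) → bbox [-31.3,-13.3,-2.1] .. [6.9,24.9,4.4]
B = sphere(r=3.8) → bbox [-3.8,-3.8,-3.8] .. [3.8,3.8,3.8]
lo = A.lo+B.lo = [-31.3-3.8, -13.3-3.8, -2.1-3.8] = [-35.100,-17.100,-5.900]
hi = A.hi+B.hi = [6.9+3.8, 24.9+3.8, 4.4+3.8] = [10.700,28.700,8.200]
diag = √(45.8²+45.8²+14.1²) = √4394.09 = 66.288


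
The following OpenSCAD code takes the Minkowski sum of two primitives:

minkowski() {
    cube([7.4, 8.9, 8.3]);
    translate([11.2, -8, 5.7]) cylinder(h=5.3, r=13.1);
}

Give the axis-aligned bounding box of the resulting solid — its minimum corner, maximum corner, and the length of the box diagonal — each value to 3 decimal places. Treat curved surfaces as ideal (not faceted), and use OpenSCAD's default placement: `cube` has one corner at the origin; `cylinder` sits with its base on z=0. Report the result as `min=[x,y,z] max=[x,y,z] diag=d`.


min=[-1.900,-21.100,5.700] max=[31.700,14.000,19.300] diag=50.457

A = translate([11.2, -8, 5.7]) cylinder(h=5.3, r=13.1) → bbox [-1.9,-21.1,5.7] .. [24.3,5.1,11]
B = cube([7.4, 8.9, 8.3]) → bbox [0,0,0] .. [7.4,8.9,8.3]
lo = A.lo+B.lo = [-1.9+0, -21.1+0, 5.7+0] = [-1.900,-21.100,5.700]
hi = A.hi+B.hi = [24.3+7.4, 5.1+8.9, 11+8.3] = [31.700,14.000,19.300]
diag = √(33.6²+35.1²+13.6²) = √2545.93 = 50.457


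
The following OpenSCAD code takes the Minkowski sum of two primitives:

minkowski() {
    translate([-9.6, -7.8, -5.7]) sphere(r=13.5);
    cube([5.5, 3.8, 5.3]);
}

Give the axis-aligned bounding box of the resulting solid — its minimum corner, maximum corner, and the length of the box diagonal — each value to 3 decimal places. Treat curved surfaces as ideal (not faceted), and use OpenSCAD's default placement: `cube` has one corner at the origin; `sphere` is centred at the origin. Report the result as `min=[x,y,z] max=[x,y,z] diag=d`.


min=[-23.100,-21.300,-19.200] max=[9.400,9.500,13.100] diag=55.210

A = translate([-9.6, -7.8, -5.7]) sphere(r=13.5) → bbox [-23.1,-21.3,-19.2] .. [3.9,5.7,7.8]
B = cube([5.5, 3.8, 5.3]) → bbox [0,0,0] .. [5.5,3.8,5.3]
lo = A.lo+B.lo = [-23.1+0, -21.3+0, -19.2+0] = [-23.100,-21.300,-19.200]
hi = A.hi+B.hi = [3.9+5.5, 5.7+3.8, 7.8+5.3] = [9.400,9.500,13.100]
diag = √(32.5²+30.8²+32.3²) = √3048.18 = 55.210


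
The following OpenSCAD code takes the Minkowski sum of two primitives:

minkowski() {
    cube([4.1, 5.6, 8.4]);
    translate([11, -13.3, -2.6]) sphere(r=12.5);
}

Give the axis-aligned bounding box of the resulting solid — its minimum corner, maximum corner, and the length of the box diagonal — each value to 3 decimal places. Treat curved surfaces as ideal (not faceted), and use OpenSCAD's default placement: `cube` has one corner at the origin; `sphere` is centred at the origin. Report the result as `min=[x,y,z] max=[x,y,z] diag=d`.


min=[-1.500,-25.800,-15.100] max=[27.600,4.800,18.300] diag=53.840

A = translate([11, -13.3, -2.6]) sphere(r=12.5) → bbox [-1.5,-25.8,-15.1] .. [23.5,-0.8,9.9]
B = cube([4.1, 5.6, 8.4]) → bbox [0,0,0] .. [4.1,5.6,8.4]
lo = A.lo+B.lo = [-1.5+0, -25.8+0, -15.1+0] = [-1.500,-25.800,-15.100]
hi = A.hi+B.hi = [23.5+4.1, -0.8+5.6, 9.9+8.4] = [27.600,4.800,18.300]
diag = √(29.1²+30.6²+33.4²) = √2898.73 = 53.840


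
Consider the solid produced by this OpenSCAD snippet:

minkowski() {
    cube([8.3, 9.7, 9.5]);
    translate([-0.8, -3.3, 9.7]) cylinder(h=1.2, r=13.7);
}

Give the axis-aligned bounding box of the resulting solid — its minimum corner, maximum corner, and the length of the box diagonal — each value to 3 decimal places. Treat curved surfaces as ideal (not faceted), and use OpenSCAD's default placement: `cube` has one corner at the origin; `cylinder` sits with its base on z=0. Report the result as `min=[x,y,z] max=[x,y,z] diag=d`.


A = translate([-0.8, -3.3, 9.7]) cylinder(h=1.2, r=13.7) → bbox [-14.5,-17,9.7] .. [12.9,10.4,10.9]
B = cube([8.3, 9.7, 9.5]) → bbox [0,0,0] .. [8.3,9.7,9.5]
lo = A.lo+B.lo = [-14.5+0, -17+0, 9.7+0] = [-14.500,-17.000,9.700]
hi = A.hi+B.hi = [12.9+8.3, 10.4+9.7, 10.9+9.5] = [21.200,20.100,20.400]
diag = √(35.7²+37.1²+10.7²) = √2765.39 = 52.587

min=[-14.500,-17.000,9.700] max=[21.200,20.100,20.400] diag=52.587


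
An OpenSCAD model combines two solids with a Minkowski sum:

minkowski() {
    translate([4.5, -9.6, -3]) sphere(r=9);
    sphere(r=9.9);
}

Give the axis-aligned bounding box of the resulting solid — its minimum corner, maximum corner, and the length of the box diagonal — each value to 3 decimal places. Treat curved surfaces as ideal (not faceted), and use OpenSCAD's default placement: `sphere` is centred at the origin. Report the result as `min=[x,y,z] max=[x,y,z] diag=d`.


A = translate([4.5, -9.6, -3]) sphere(r=9) → bbox [-4.5,-18.6,-12] .. [13.5,-0.6,6]
B = sphere(r=9.9) → bbox [-9.9,-9.9,-9.9] .. [9.9,9.9,9.9]
lo = A.lo+B.lo = [-4.5-9.9, -18.6-9.9, -12-9.9] = [-14.400,-28.500,-21.900]
hi = A.hi+B.hi = [13.5+9.9, -0.6+9.9, 6+9.9] = [23.400,9.300,15.900]
diag = √(37.8²+37.8²+37.8²) = √4286.52 = 65.472

min=[-14.400,-28.500,-21.900] max=[23.400,9.300,15.900] diag=65.472


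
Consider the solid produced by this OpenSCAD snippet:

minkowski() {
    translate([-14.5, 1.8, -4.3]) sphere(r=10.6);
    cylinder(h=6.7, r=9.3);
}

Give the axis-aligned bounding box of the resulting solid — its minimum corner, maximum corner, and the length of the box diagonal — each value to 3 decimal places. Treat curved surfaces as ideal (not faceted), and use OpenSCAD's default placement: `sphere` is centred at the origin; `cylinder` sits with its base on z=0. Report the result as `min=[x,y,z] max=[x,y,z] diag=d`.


min=[-34.400,-18.100,-14.900] max=[5.400,21.700,13.000] diag=62.821

A = translate([-14.5, 1.8, -4.3]) sphere(r=10.6) → bbox [-25.1,-8.8,-14.9] .. [-3.9,12.4,6.3]
B = cylinder(h=6.7, r=9.3) → bbox [-9.3,-9.3,0] .. [9.3,9.3,6.7]
lo = A.lo+B.lo = [-25.1-9.3, -8.8-9.3, -14.9+0] = [-34.400,-18.100,-14.900]
hi = A.hi+B.hi = [-3.9+9.3, 12.4+9.3, 6.3+6.7] = [5.400,21.700,13.000]
diag = √(39.8²+39.8²+27.9²) = √3946.49 = 62.821


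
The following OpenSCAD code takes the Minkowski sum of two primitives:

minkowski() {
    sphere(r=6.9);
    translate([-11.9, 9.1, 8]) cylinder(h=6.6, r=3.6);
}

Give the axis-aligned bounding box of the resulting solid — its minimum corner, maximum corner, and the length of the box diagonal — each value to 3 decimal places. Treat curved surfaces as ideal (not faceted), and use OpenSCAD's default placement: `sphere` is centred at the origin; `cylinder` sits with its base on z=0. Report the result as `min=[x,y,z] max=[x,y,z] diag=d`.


A = translate([-11.9, 9.1, 8]) cylinder(h=6.6, r=3.6) → bbox [-15.5,5.5,8] .. [-8.3,12.7,14.6]
B = sphere(r=6.9) → bbox [-6.9,-6.9,-6.9] .. [6.9,6.9,6.9]
lo = A.lo+B.lo = [-15.5-6.9, 5.5-6.9, 8-6.9] = [-22.400,-1.400,1.100]
hi = A.hi+B.hi = [-8.3+6.9, 12.7+6.9, 14.6+6.9] = [-1.400,19.600,21.500]
diag = √(21²+21²+20.4²) = √1298.16 = 36.030

min=[-22.400,-1.400,1.100] max=[-1.400,19.600,21.500] diag=36.030


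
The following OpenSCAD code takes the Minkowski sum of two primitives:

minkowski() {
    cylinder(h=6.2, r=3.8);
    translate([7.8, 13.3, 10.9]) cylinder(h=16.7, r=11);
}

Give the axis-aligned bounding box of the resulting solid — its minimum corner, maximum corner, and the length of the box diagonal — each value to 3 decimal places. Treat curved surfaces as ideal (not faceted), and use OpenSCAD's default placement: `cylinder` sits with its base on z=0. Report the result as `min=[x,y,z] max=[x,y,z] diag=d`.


min=[-7.000,-1.500,10.900] max=[22.600,28.100,33.800] diag=47.715

A = translate([7.8, 13.3, 10.9]) cylinder(h=16.7, r=11) → bbox [-3.2,2.3,10.9] .. [18.8,24.3,27.6]
B = cylinder(h=6.2, r=3.8) → bbox [-3.8,-3.8,0] .. [3.8,3.8,6.2]
lo = A.lo+B.lo = [-3.2-3.8, 2.3-3.8, 10.9+0] = [-7.000,-1.500,10.900]
hi = A.hi+B.hi = [18.8+3.8, 24.3+3.8, 27.6+6.2] = [22.600,28.100,33.800]
diag = √(29.6²+29.6²+22.9²) = √2276.73 = 47.715


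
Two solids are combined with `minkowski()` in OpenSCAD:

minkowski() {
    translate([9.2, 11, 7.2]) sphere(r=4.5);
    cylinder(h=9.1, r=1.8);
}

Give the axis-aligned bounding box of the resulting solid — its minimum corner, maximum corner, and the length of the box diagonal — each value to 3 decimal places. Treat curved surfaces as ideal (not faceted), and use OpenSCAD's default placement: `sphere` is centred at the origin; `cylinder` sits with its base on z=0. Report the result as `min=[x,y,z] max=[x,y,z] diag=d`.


A = translate([9.2, 11, 7.2]) sphere(r=4.5) → bbox [4.7,6.5,2.7] .. [13.7,15.5,11.7]
B = cylinder(h=9.1, r=1.8) → bbox [-1.8,-1.8,0] .. [1.8,1.8,9.1]
lo = A.lo+B.lo = [4.7-1.8, 6.5-1.8, 2.7+0] = [2.900,4.700,2.700]
hi = A.hi+B.hi = [13.7+1.8, 15.5+1.8, 11.7+9.1] = [15.500,17.300,20.800]
diag = √(12.6²+12.6²+18.1²) = √645.13 = 25.399

min=[2.900,4.700,2.700] max=[15.500,17.300,20.800] diag=25.399


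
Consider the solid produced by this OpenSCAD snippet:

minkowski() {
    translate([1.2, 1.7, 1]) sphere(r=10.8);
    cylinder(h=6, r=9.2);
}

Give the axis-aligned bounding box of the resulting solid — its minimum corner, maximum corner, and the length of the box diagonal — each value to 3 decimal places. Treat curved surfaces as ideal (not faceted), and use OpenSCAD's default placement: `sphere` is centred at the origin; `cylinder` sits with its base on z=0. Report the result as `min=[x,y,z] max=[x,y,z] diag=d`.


A = translate([1.2, 1.7, 1]) sphere(r=10.8) → bbox [-9.6,-9.1,-9.8] .. [12,12.5,11.8]
B = cylinder(h=6, r=9.2) → bbox [-9.2,-9.2,0] .. [9.2,9.2,6]
lo = A.lo+B.lo = [-9.6-9.2, -9.1-9.2, -9.8+0] = [-18.800,-18.300,-9.800]
hi = A.hi+B.hi = [12+9.2, 12.5+9.2, 11.8+6] = [21.200,21.700,17.800]
diag = √(40²+40²+27.6²) = √3961.76 = 62.943

min=[-18.800,-18.300,-9.800] max=[21.200,21.700,17.800] diag=62.943


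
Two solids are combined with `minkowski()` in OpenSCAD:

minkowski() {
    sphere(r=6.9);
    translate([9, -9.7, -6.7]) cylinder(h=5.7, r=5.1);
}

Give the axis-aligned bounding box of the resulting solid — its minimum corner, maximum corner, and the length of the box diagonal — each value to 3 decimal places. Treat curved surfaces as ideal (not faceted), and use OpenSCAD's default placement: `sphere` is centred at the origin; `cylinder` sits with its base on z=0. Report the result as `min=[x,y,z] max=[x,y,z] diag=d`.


A = translate([9, -9.7, -6.7]) cylinder(h=5.7, r=5.1) → bbox [3.9,-14.8,-6.7] .. [14.1,-4.6,-1]
B = sphere(r=6.9) → bbox [-6.9,-6.9,-6.9] .. [6.9,6.9,6.9]
lo = A.lo+B.lo = [3.9-6.9, -14.8-6.9, -6.7-6.9] = [-3.000,-21.700,-13.600]
hi = A.hi+B.hi = [14.1+6.9, -4.6+6.9, -1+6.9] = [21.000,2.300,5.900]
diag = √(24²+24²+19.5²) = √1532.25 = 39.144

min=[-3.000,-21.700,-13.600] max=[21.000,2.300,5.900] diag=39.144


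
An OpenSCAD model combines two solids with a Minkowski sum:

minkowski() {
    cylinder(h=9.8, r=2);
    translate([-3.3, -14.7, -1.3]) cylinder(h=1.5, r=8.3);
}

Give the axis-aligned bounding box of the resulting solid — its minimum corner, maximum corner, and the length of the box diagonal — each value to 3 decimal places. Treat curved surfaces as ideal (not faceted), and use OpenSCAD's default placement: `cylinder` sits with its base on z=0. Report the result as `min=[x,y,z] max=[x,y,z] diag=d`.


A = translate([-3.3, -14.7, -1.3]) cylinder(h=1.5, r=8.3) → bbox [-11.6,-23,-1.3] .. [5,-6.4,0.2]
B = cylinder(h=9.8, r=2) → bbox [-2,-2,0] .. [2,2,9.8]
lo = A.lo+B.lo = [-11.6-2, -23-2, -1.3+0] = [-13.600,-25.000,-1.300]
hi = A.hi+B.hi = [5+2, -6.4+2, 0.2+9.8] = [7.000,-4.400,10.000]
diag = √(20.6²+20.6²+11.3²) = √976.41 = 31.248

min=[-13.600,-25.000,-1.300] max=[7.000,-4.400,10.000] diag=31.248


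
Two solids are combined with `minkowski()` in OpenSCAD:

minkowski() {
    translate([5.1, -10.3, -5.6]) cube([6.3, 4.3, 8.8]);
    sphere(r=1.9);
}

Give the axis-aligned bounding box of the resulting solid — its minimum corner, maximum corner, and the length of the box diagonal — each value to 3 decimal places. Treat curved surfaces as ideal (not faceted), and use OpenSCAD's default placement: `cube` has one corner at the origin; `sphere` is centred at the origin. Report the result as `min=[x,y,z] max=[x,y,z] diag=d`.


A = translate([5.1, -10.3, -5.6]) cube([6.3, 4.3, 8.8]) → bbox [5.1,-10.3,-5.6] .. [11.4,-6,3.2]
B = sphere(r=1.9) → bbox [-1.9,-1.9,-1.9] .. [1.9,1.9,1.9]
lo = A.lo+B.lo = [5.1-1.9, -10.3-1.9, -5.6-1.9] = [3.200,-12.200,-7.500]
hi = A.hi+B.hi = [11.4+1.9, -6+1.9, 3.2+1.9] = [13.300,-4.100,5.100]
diag = √(10.1²+8.1²+12.6²) = √326.38 = 18.066

min=[3.200,-12.200,-7.500] max=[13.300,-4.100,5.100] diag=18.066


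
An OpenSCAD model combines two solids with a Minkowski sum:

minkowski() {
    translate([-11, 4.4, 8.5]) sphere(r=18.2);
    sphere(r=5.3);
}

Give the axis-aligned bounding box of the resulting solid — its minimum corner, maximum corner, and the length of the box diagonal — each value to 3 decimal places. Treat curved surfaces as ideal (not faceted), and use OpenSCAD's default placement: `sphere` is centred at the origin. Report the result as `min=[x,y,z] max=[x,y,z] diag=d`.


min=[-34.500,-19.100,-15.000] max=[12.500,27.900,32.000] diag=81.406

A = translate([-11, 4.4, 8.5]) sphere(r=18.2) → bbox [-29.2,-13.8,-9.7] .. [7.2,22.6,26.7]
B = sphere(r=5.3) → bbox [-5.3,-5.3,-5.3] .. [5.3,5.3,5.3]
lo = A.lo+B.lo = [-29.2-5.3, -13.8-5.3, -9.7-5.3] = [-34.500,-19.100,-15.000]
hi = A.hi+B.hi = [7.2+5.3, 22.6+5.3, 26.7+5.3] = [12.500,27.900,32.000]
diag = √(47²+47²+47²) = √6627 = 81.406


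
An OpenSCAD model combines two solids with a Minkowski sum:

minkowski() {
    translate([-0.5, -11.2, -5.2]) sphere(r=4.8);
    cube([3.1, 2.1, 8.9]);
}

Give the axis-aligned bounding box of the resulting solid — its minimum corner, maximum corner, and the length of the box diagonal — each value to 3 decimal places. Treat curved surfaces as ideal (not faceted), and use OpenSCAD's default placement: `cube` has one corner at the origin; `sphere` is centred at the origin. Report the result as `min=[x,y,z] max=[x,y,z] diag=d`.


A = translate([-0.5, -11.2, -5.2]) sphere(r=4.8) → bbox [-5.3,-16,-10] .. [4.3,-6.4,-0.4]
B = cube([3.1, 2.1, 8.9]) → bbox [0,0,0] .. [3.1,2.1,8.9]
lo = A.lo+B.lo = [-5.3+0, -16+0, -10+0] = [-5.300,-16.000,-10.000]
hi = A.hi+B.hi = [4.3+3.1, -6.4+2.1, -0.4+8.9] = [7.400,-4.300,8.500]
diag = √(12.7²+11.7²+18.5²) = √640.43 = 25.307

min=[-5.300,-16.000,-10.000] max=[7.400,-4.300,8.500] diag=25.307


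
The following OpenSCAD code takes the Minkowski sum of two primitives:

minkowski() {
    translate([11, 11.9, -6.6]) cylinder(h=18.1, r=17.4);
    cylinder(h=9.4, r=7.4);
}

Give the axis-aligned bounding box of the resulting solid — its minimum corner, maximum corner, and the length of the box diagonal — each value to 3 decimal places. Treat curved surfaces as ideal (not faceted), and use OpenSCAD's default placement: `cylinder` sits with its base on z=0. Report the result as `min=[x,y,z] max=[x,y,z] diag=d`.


min=[-13.800,-12.900,-6.600] max=[35.800,36.700,20.900] diag=75.343

A = translate([11, 11.9, -6.6]) cylinder(h=18.1, r=17.4) → bbox [-6.4,-5.5,-6.6] .. [28.4,29.3,11.5]
B = cylinder(h=9.4, r=7.4) → bbox [-7.4,-7.4,0] .. [7.4,7.4,9.4]
lo = A.lo+B.lo = [-6.4-7.4, -5.5-7.4, -6.6+0] = [-13.800,-12.900,-6.600]
hi = A.hi+B.hi = [28.4+7.4, 29.3+7.4, 11.5+9.4] = [35.800,36.700,20.900]
diag = √(49.6²+49.6²+27.5²) = √5676.57 = 75.343


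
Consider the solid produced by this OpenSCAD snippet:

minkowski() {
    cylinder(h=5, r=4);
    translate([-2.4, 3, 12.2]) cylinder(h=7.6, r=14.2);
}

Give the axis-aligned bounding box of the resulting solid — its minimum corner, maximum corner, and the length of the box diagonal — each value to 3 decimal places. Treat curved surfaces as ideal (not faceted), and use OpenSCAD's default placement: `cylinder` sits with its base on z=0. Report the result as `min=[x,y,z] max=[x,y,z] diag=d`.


A = translate([-2.4, 3, 12.2]) cylinder(h=7.6, r=14.2) → bbox [-16.6,-11.2,12.2] .. [11.8,17.2,19.8]
B = cylinder(h=5, r=4) → bbox [-4,-4,0] .. [4,4,5]
lo = A.lo+B.lo = [-16.6-4, -11.2-4, 12.2+0] = [-20.600,-15.200,12.200]
hi = A.hi+B.hi = [11.8+4, 17.2+4, 19.8+5] = [15.800,21.200,24.800]
diag = √(36.4²+36.4²+12.6²) = √2808.68 = 52.997

min=[-20.600,-15.200,12.200] max=[15.800,21.200,24.800] diag=52.997


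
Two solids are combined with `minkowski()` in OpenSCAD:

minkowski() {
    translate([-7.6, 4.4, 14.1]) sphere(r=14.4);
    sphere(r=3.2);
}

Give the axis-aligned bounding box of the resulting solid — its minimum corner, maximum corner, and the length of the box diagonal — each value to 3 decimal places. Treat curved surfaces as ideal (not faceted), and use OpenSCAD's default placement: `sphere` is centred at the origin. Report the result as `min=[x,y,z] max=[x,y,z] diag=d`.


min=[-25.200,-13.200,-3.500] max=[10.000,22.000,31.700] diag=60.968

A = translate([-7.6, 4.4, 14.1]) sphere(r=14.4) → bbox [-22,-10,-0.3] .. [6.8,18.8,28.5]
B = sphere(r=3.2) → bbox [-3.2,-3.2,-3.2] .. [3.2,3.2,3.2]
lo = A.lo+B.lo = [-22-3.2, -10-3.2, -0.3-3.2] = [-25.200,-13.200,-3.500]
hi = A.hi+B.hi = [6.8+3.2, 18.8+3.2, 28.5+3.2] = [10.000,22.000,31.700]
diag = √(35.2²+35.2²+35.2²) = √3717.12 = 60.968


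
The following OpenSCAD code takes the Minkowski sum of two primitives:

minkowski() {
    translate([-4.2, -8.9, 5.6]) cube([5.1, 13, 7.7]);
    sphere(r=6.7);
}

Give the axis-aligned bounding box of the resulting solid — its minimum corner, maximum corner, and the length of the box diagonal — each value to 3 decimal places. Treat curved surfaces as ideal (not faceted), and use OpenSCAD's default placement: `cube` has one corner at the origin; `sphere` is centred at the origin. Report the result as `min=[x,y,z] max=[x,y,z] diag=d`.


A = translate([-4.2, -8.9, 5.6]) cube([5.1, 13, 7.7]) → bbox [-4.2,-8.9,5.6] .. [0.9,4.1,13.3]
B = sphere(r=6.7) → bbox [-6.7,-6.7,-6.7] .. [6.7,6.7,6.7]
lo = A.lo+B.lo = [-4.2-6.7, -8.9-6.7, 5.6-6.7] = [-10.900,-15.600,-1.100]
hi = A.hi+B.hi = [0.9+6.7, 4.1+6.7, 13.3+6.7] = [7.600,10.800,20.000]
diag = √(18.5²+26.4²+21.1²) = √1484.42 = 38.528

min=[-10.900,-15.600,-1.100] max=[7.600,10.800,20.000] diag=38.528


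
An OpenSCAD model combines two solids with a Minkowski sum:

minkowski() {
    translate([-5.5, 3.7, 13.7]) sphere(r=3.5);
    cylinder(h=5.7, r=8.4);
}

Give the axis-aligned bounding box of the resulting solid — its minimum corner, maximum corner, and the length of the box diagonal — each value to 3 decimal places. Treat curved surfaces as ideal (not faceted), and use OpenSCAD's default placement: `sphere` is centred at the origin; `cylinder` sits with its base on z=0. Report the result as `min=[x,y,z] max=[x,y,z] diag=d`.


min=[-17.400,-8.200,10.200] max=[6.400,15.600,22.900] diag=35.975

A = translate([-5.5, 3.7, 13.7]) sphere(r=3.5) → bbox [-9,0.2,10.2] .. [-2,7.2,17.2]
B = cylinder(h=5.7, r=8.4) → bbox [-8.4,-8.4,0] .. [8.4,8.4,5.7]
lo = A.lo+B.lo = [-9-8.4, 0.2-8.4, 10.2+0] = [-17.400,-8.200,10.200]
hi = A.hi+B.hi = [-2+8.4, 7.2+8.4, 17.2+5.7] = [6.400,15.600,22.900]
diag = √(23.8²+23.8²+12.7²) = √1294.17 = 35.975


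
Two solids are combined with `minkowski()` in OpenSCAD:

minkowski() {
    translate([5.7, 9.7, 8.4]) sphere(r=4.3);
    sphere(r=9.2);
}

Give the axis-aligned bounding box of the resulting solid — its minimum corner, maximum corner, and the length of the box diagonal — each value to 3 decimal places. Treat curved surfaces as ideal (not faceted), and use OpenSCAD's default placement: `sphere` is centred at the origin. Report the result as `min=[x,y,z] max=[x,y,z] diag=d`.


min=[-7.800,-3.800,-5.100] max=[19.200,23.200,21.900] diag=46.765

A = translate([5.7, 9.7, 8.4]) sphere(r=4.3) → bbox [1.4,5.4,4.1] .. [10,14,12.7]
B = sphere(r=9.2) → bbox [-9.2,-9.2,-9.2] .. [9.2,9.2,9.2]
lo = A.lo+B.lo = [1.4-9.2, 5.4-9.2, 4.1-9.2] = [-7.800,-3.800,-5.100]
hi = A.hi+B.hi = [10+9.2, 14+9.2, 12.7+9.2] = [19.200,23.200,21.900]
diag = √(27²+27²+27²) = √2187 = 46.765
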